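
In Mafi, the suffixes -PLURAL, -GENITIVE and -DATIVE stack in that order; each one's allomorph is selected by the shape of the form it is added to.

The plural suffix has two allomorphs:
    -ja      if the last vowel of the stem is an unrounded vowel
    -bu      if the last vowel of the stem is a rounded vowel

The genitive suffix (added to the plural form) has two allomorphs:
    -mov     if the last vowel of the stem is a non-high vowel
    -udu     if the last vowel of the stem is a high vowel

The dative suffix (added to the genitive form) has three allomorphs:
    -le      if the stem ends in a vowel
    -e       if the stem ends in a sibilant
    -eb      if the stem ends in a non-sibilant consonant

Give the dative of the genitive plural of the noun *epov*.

epovbuudule

*epov*: last vowel = /o/, a rounded vowel → -bu → *epovbu*.
Since the last vowel of the plural form *epovbu* is /u/ (a high vowel), it takes -udu, giving *epovbuudu*.
Since the final sound of the genitive form *epovbuudu* is /u/ (a vowel), it takes -le, giving *epovbuudule*.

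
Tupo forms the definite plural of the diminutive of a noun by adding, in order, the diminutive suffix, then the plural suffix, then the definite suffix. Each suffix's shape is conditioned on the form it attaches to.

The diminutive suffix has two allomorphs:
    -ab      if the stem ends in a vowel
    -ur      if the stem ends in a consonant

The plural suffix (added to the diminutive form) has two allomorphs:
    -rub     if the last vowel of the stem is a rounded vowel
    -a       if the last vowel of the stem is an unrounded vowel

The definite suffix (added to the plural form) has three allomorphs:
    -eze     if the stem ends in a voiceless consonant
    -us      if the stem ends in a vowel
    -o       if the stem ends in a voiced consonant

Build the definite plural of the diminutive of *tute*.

tuteabaus

Since the final sound of *tute* is /e/ (a vowel), it takes -ab, giving *tuteab*.
The last vowel of the diminutive form *tuteab* is /a/, which is an unrounded vowel, so the plural suffix is -a, giving *tuteaba*.
The plural form *tuteaba* — final sound /a/ (a vowel) → -us → *tuteabaus*.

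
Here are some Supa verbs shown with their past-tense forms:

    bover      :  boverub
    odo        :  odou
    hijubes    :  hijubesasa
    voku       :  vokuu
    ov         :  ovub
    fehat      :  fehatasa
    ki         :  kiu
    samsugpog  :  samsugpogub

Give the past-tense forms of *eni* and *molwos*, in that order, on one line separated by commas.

Looking at the final sound of each stem: -asa when the stem ends in a voiceless consonant (*hijubes*, *fehat*); -ub when the stem ends in a voiced consonant (*bover*, *ov*, *samsugpog*); -u when the stem ends in a vowel (*odo*, *voku*, *ki*).
*eni*: final sound = /i/, a vowel → -u → *eniu*.
Since the final sound of *molwos* is /s/ (a voiceless consonant), it takes -asa, giving *molwosasa*.

eniu, molwosasa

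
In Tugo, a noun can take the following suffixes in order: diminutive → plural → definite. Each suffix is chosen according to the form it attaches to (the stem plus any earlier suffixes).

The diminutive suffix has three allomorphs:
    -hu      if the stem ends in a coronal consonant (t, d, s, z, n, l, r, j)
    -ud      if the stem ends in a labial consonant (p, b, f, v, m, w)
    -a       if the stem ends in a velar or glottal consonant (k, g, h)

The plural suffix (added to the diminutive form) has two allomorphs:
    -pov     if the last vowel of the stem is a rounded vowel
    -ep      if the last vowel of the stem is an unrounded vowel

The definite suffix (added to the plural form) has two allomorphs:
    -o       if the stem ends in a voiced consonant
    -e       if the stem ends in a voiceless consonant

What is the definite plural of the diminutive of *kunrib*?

The final consonant of *kunrib* is /b/, which is labial, so the diminutive suffix is -ud, giving *kunribud*.
The diminutive form *kunribud*: last vowel = /u/, a rounded vowel → -pov → *kunribudpov*.
The final consonant of the plural form *kunribudpov* is /v/, which is voiced, so the definite suffix is -o, giving *kunribudpovo*.

kunribudpovo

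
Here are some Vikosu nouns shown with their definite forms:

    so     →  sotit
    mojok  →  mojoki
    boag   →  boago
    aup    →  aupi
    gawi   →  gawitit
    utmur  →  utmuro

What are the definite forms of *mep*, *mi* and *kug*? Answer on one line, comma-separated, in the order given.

mepi, mitit, kugo

Looking at the final sound of each stem: -i when the stem ends in a voiceless consonant (*mojok*, *aup*); -o when the stem ends in a voiced consonant (*boag*, *utmur*); -tit when the stem ends in a vowel (*so*, *gawi*).
*mep*: final sound = /p/, a voiceless consonant → -i → *mepi*.
The final sound of *mi* is /i/, which is a vowel, so the suffix is -tit, giving *mitit*.
The final sound of *kug* is /g/, which is a voiced consonant, so the suffix is -o, giving *kugo*.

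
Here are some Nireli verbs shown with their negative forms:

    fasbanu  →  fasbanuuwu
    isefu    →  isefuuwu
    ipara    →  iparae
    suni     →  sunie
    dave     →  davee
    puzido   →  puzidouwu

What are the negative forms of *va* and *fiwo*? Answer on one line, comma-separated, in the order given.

The suffix is conditioned by the last vowel: -uwu when the last vowel of the stem is a rounded vowel (*fasbanu*, *isefu*, *puzido*); -e when the last vowel of the stem is an unrounded vowel (*ipara*, *suni*, *dave*).
The last vowel of *va* is /a/, which is an unrounded vowel, so the suffix is -e, giving *vae*.
*fiwo* — last vowel /o/ (a rounded vowel) → -uwu → *fiwouwu*.

vae, fiwouwu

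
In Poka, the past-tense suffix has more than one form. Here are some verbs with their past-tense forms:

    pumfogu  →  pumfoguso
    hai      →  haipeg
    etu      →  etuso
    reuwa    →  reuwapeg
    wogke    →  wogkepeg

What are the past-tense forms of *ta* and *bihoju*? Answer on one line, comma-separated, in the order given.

Looking at the last vowel of each stem: -so when the last vowel of the stem is a rounded vowel (*pumfogu*, *etu*); -peg when the last vowel of the stem is an unrounded vowel (*hai*, *reuwa*, *wogke*).
*ta* — last vowel /a/ (an unrounded vowel) → -peg → *tapeg*.
*bihoju* — last vowel /u/ (a rounded vowel) → -so → *bihojuso*.

tapeg, bihojuso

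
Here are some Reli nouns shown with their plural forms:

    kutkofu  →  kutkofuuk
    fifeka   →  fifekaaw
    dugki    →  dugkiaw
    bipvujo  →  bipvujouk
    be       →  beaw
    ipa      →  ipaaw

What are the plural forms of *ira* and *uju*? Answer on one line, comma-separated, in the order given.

iraaw, ujuuk

Looking at the last vowel of each stem: -uk when the last vowel of the stem is a rounded vowel (*kutkofu*, *bipvujo*); -aw when the last vowel of the stem is an unrounded vowel (*fifeka*, *dugki*, *be*, *ipa*).
The last vowel of *ira* is /a/, which is an unrounded vowel, so the suffix is -aw, giving *iraaw*.
*uju* — last vowel /u/ (a rounded vowel) → -uk → *ujuuk*.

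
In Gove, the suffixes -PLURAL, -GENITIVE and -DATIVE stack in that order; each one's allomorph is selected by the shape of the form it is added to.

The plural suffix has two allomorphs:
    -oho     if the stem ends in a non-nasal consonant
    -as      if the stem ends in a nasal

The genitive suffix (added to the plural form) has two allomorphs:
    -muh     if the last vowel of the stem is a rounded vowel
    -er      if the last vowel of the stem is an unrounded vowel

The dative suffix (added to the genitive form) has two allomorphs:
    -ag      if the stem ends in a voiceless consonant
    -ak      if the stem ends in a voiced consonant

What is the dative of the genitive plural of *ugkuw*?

ugkuwohomuhag

*ugkuw*: final consonant = /w/, non-nasal → -oho → *ugkuwoho*.
The plural form *ugkuwoho*: last vowel = /o/, a rounded vowel → -muh → *ugkuwohomuh*.
The genitive form *ugkuwohomuh*: final consonant = /h/, voiceless → -ag → *ugkuwohomuhag*.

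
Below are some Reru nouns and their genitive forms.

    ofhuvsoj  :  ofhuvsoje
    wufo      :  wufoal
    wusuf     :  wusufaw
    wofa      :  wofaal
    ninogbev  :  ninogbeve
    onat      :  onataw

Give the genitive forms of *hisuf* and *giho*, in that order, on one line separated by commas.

hisufaw, gihoal

The alternation tracks the final sound of the stem — -aw when the stem ends in a voiceless consonant (*wusuf*, *onat*); -e when the stem ends in a voiced consonant (*ofhuvsoj*, *ninogbev*); -al when the stem ends in a vowel (*wufo*, *wofa*).
Since the final sound of *hisuf* is /f/ (a voiceless consonant), it takes -aw, giving *hisufaw*.
*giho*: final sound = /o/, a vowel → -al → *gihoal*.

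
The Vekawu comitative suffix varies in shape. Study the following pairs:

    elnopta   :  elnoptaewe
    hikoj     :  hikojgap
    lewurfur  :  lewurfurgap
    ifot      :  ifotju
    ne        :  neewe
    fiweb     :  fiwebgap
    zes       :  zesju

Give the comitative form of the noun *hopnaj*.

The pattern is voicing of the final sound: -ju when the stem ends in a voiceless consonant (*ifot*, *zes*); -gap when the stem ends in a voiced consonant (*hikoj*, *lewurfur*, *fiweb*); -ewe when the stem ends in a vowel (*elnopta*, *ne*).
Since the final sound of *hopnaj* is /j/ (a voiced consonant), it takes -gap, giving *hopnajgap*.

hopnajgap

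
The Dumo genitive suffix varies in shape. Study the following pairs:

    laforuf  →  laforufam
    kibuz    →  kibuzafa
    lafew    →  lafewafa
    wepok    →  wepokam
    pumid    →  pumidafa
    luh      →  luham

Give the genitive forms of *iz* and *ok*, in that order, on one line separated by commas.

izafa, okam

The pattern is voicing of the final consonant: -am when the stem ends in a voiceless consonant (*laforuf*, *wepok*, *luh*); -afa when the stem ends in a voiced consonant (*kibuz*, *lafew*, *pumid*).
*iz*: final consonant = /z/, voiced → -afa → *izafa*.
*ok*: final consonant = /k/, voiceless → -am → *okam*.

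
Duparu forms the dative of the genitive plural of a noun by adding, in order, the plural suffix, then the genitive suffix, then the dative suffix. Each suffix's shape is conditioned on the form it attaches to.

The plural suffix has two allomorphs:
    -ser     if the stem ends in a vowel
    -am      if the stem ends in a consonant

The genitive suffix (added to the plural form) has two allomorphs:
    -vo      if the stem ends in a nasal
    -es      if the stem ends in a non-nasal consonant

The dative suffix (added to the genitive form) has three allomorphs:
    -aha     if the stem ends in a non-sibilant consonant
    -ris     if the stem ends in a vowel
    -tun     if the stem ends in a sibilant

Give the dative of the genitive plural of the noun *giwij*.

giwijamvoris

*giwij* — final sound /j/ (a consonant) → -am → *giwijam*.
The final consonant of the plural form *giwijam* is /m/, which is a nasal, so the genitive suffix is -vo, giving *giwijamvo*.
The genitive form *giwijamvo* — final sound /o/ (a vowel) → -ris → *giwijamvoris*.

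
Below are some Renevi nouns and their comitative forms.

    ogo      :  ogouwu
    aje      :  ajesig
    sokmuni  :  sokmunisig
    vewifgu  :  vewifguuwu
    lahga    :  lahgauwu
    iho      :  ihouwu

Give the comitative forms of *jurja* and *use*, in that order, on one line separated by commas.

jurjauwu, usesig

The pattern is front/back vowel harmony: -sig when the last vowel of the stem is a front vowel (*aje*, *sokmuni*); -uwu when the last vowel of the stem is a back vowel (*ogo*, *vewifgu*, *lahga*, *iho*).
Since the last vowel of *jurja* is /a/ (a back vowel), it takes -uwu, giving *jurjauwu*.
*use* — last vowel /e/ (a front vowel) → -sig → *usesig*.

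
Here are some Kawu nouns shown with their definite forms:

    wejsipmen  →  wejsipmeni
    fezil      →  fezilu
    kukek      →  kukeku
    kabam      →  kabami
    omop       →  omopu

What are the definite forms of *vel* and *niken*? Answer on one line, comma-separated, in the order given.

Looking at the final consonant of each stem: -i when the stem ends in a nasal (*wejsipmen*, *kabam*); -u when the stem ends in a non-nasal consonant (*fezil*, *kukek*, *omop*).
*vel*: final consonant = /l/, non-nasal → -u → *velu*.
The final consonant of *niken* is /n/, which is a nasal, so the suffix is -i, giving *nikeni*.

velu, nikeni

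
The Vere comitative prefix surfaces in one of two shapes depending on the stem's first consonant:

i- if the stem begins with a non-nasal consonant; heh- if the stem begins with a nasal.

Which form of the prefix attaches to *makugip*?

The first consonant of *makugip* is /m/, which is a nasal, so the prefix is heh-.

heh-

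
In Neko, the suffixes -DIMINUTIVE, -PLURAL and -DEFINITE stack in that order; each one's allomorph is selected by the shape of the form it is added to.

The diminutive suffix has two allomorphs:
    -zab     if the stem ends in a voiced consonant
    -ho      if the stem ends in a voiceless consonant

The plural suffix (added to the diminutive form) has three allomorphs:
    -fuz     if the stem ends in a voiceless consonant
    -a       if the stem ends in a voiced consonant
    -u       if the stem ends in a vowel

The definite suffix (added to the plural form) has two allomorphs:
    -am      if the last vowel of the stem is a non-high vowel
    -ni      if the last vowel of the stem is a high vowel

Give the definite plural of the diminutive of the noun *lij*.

lijzabaam

Since the final consonant of *lij* is /j/ (voiced), it takes -zab, giving *lijzab*.
The final sound of the diminutive form *lijzab* is /b/, which is a voiced consonant, so the plural suffix is -a, giving *lijzaba*.
The plural form *lijzaba* — last vowel /a/ (a non-high vowel) → -am → *lijzabaam*.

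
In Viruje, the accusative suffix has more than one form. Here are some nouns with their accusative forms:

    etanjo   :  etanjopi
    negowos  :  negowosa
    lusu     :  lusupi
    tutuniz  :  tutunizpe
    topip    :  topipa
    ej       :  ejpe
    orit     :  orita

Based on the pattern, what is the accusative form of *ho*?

Looking at the final sound of each stem: -a when the stem ends in a voiceless consonant (*negowos*, *topip*, *orit*); -pe when the stem ends in a voiced consonant (*tutuniz*, *ej*); -pi when the stem ends in a vowel (*etanjo*, *lusu*).
*ho* — final sound /o/ (a vowel) → -pi → *hopi*.

hopi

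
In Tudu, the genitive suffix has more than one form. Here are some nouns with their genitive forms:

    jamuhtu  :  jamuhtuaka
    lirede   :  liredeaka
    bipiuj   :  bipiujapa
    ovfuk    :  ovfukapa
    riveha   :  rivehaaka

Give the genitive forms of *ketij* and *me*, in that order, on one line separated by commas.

The suffix is conditioned by the final sound: -apa when the stem ends in a consonant (*bipiuj*, *ovfuk*); -aka when the stem ends in a vowel (*jamuhtu*, *lirede*, *riveha*).
*ketij*: final sound = /j/, a consonant → -apa → *ketijapa*.
Since the final sound of *me* is /e/ (a vowel), it takes -aka, giving *meaka*.

ketijapa, meaka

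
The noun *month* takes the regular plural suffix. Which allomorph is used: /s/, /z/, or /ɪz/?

The stem *month* ends in a voiceless non-sibilant consonant.
The plural suffix surfaces as /ɪz/ after sibilants, /s/ after other voiceless consonants, and /z/ after other voiced sounds.
So the plural -s on *month* is pronounced /s/.

/s/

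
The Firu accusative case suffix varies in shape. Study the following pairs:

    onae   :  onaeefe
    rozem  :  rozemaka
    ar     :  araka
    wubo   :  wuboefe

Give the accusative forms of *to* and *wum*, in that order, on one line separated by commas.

The pattern is consonant vs. vowel: -aka when the stem ends in a consonant (*rozem*, *ar*); -efe when the stem ends in a vowel (*onae*, *wubo*).
*to*: final sound = /o/, a vowel → -efe → *toefe*.
Since the final sound of *wum* is /m/ (a consonant), it takes -aka, giving *wumaka*.

toefe, wumaka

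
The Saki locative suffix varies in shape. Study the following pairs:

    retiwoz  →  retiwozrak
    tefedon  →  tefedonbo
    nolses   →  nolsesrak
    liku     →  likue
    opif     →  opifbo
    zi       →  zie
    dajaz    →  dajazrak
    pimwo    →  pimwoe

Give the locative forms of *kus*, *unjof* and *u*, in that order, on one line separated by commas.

kusrak, unjofbo, ue

Looking at the final sound of each stem: -rak when the stem ends in a sibilant (*retiwoz*, *nolses*, *dajaz*); -bo when the stem ends in a non-sibilant consonant (*tefedon*, *opif*); -e when the stem ends in a vowel (*liku*, *zi*, *pimwo*).
The final sound of *kus* is /s/, which is a sibilant, so the suffix is -rak, giving *kusrak*.
The final sound of *unjof* is /f/, which is a non-sibilant consonant, so the suffix is -bo, giving *unjofbo*.
The final sound of *u* is /u/, which is a vowel, so the suffix is -e, giving *ue*.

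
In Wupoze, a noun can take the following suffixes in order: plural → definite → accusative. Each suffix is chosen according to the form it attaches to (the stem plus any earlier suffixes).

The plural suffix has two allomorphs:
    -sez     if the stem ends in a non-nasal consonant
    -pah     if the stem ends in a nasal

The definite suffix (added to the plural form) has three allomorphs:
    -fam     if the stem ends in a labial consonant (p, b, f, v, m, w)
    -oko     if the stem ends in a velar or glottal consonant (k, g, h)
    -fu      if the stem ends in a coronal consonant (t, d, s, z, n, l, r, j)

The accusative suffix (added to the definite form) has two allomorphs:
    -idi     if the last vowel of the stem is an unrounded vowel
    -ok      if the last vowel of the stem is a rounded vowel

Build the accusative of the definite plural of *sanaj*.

sanajsezfuok

*sanaj* — final consonant /j/ (non-nasal) → -sez → *sanajsez*.
The plural form *sanajsez*: final consonant = /z/, coronal → -fu → *sanajsezfu*.
The definite form *sanajsezfu*: last vowel = /u/, a rounded vowel → -ok → *sanajsezfuok*.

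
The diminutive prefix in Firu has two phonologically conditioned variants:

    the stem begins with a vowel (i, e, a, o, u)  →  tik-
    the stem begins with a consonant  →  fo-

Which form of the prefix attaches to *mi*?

fo-

*mi*: first sound = /m/, a consonant → fo-.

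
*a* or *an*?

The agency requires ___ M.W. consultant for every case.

The indefinite article is chosen by the initial *sound* of the following word, not its spelling.
The initialism *M.W.* is read letter by letter; the first letter, M, is pronounced /ɛm/, which begins with a vowel sound.
So the article is *an*: The agency requires an M.W. consultant for every case.

an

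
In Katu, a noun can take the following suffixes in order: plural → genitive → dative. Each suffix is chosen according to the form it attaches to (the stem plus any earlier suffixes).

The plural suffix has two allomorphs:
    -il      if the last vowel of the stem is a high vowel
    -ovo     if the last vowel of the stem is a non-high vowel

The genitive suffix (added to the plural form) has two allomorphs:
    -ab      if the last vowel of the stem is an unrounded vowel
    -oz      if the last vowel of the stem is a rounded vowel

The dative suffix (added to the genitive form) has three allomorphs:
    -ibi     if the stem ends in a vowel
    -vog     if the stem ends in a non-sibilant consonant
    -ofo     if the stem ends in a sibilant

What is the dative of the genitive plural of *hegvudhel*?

hegvudhelovoozofo

Since the last vowel of *hegvudhel* is /e/ (a non-high vowel), it takes -ovo, giving *hegvudhelovo*.
The last vowel of the plural form *hegvudhelovo* is /o/, which is a rounded vowel, so the genitive suffix is -oz, giving *hegvudhelovooz*.
The genitive form *hegvudhelovooz* — final sound /z/ (a sibilant) → -ofo → *hegvudhelovoozofo*.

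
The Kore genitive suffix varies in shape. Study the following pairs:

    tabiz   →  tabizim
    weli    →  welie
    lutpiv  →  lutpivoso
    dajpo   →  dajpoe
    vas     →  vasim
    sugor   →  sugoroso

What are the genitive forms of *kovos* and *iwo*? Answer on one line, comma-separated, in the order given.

kovosim, iwoe

The suffix is conditioned by the final sound: -im when the stem ends in a sibilant (*tabiz*, *vas*); -oso when the stem ends in a non-sibilant consonant (*lutpiv*, *sugor*); -e when the stem ends in a vowel (*weli*, *dajpo*).
Since the final sound of *kovos* is /s/ (a sibilant), it takes -im, giving *kovosim*.
*iwo*: final sound = /o/, a vowel → -e → *iwoe*.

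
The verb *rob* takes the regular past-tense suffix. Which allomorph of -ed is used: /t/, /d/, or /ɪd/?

/d/

The stem *rob* ends in a voiced sound other than /d/.
The -ed suffix is realized as /ɪd/ after /t, d/; as /t/ after other voiceless consonants; and as /d/ after other voiced sounds.
So -ed on *rob* is pronounced /d/.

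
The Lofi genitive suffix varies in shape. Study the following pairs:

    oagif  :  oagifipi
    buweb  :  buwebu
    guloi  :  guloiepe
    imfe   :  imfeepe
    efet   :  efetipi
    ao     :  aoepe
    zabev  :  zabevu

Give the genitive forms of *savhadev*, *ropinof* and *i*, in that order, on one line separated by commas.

savhadevu, ropinofipi, iepe

Looking at the final sound of each stem: -ipi when the stem ends in a voiceless consonant (*oagif*, *efet*); -u when the stem ends in a voiced consonant (*buweb*, *zabev*); -epe when the stem ends in a vowel (*guloi*, *imfe*, *ao*).
*savhadev*: final sound = /v/, a voiced consonant → -u → *savhadevu*.
The final sound of *ropinof* is /f/, which is a voiceless consonant, so the suffix is -ipi, giving *ropinofipi*.
Since the final sound of *i* is /i/ (a vowel), it takes -epe, giving *iepe*.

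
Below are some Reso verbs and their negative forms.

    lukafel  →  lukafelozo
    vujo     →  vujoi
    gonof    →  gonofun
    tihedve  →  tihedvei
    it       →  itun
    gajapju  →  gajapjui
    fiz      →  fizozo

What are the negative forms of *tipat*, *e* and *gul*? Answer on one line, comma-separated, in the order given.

tipatun, ei, gulozo

Looking at the final sound of each stem: -un when the stem ends in a voiceless consonant (*gonof*, *it*); -ozo when the stem ends in a voiced consonant (*lukafel*, *fiz*); -i when the stem ends in a vowel (*vujo*, *tihedve*, *gajapju*).
Since the final sound of *tipat* is /t/ (a voiceless consonant), it takes -un, giving *tipatun*.
*e*: final sound = /e/, a vowel → -i → *ei*.
*gul*: final sound = /l/, a voiced consonant → -ozo → *gulozo*.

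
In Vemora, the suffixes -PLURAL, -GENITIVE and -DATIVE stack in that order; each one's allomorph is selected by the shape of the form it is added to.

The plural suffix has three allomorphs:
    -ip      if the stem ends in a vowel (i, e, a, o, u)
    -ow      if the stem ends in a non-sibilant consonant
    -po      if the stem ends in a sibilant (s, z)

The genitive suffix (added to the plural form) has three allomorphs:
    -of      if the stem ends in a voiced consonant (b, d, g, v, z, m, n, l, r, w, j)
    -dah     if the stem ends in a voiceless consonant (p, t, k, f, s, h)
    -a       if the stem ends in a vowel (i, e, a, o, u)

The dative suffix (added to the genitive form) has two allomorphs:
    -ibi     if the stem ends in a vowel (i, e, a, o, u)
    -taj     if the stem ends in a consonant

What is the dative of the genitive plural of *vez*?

vezpoaibi

*vez*: final sound = /z/, a sibilant → -po → *vezpo*.
The plural form *vezpo*: final sound = /o/, a vowel → -a → *vezpoa*.
Since the final sound of the genitive form *vezpoa* is /a/ (a vowel), it takes -ibi, giving *vezpoaibi*.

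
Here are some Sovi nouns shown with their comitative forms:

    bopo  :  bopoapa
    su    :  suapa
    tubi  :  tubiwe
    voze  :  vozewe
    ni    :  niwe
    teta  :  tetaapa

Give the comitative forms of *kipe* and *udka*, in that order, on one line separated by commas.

The alternation tracks the last vowel of the stem — -we when the last vowel of the stem is a front vowel (*tubi*, *voze*, *ni*); -apa when the last vowel of the stem is a back vowel (*bopo*, *su*, *teta*).
Since the last vowel of *kipe* is /e/ (a front vowel), it takes -we, giving *kipewe*.
The last vowel of *udka* is /a/, which is a back vowel, so the suffix is -apa, giving *udkaapa*.

kipewe, udkaapa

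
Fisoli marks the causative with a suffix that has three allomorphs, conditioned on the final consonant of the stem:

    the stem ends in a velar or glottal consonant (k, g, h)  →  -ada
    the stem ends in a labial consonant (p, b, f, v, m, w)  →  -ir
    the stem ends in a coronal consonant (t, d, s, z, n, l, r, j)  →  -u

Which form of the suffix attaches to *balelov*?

The final consonant of *balelov* is /v/, which is labial, so the suffix is -ir.

-ir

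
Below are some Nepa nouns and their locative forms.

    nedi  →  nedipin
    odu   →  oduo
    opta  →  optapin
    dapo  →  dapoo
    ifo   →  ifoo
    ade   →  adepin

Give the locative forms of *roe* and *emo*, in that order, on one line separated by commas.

roepin, emoo

The alternation tracks the last vowel of the stem — -o when the last vowel of the stem is a rounded vowel (*odu*, *dapo*, *ifo*); -pin when the last vowel of the stem is an unrounded vowel (*nedi*, *opta*, *ade*).
Since the last vowel of *roe* is /e/ (an unrounded vowel), it takes -pin, giving *roepin*.
The last vowel of *emo* is /o/, which is a rounded vowel, so the suffix is -o, giving *emoo*.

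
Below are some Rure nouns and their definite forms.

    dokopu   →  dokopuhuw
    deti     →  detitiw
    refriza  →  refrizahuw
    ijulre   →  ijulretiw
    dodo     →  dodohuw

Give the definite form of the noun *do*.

The alternation tracks the last vowel of the stem — -tiw when the last vowel of the stem is a front vowel (*deti*, *ijulre*); -huw when the last vowel of the stem is a back vowel (*dokopu*, *refriza*, *dodo*).
The last vowel of *do* is /o/, which is a back vowel, so the suffix is -huw, giving *dohuw*.

dohuw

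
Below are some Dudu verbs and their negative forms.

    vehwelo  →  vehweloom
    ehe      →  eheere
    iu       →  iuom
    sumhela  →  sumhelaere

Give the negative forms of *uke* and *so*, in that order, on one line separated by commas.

The pattern is rounding harmony: -om when the last vowel of the stem is a rounded vowel (*vehwelo*, *iu*); -ere when the last vowel of the stem is an unrounded vowel (*ehe*, *sumhela*).
*uke*: last vowel = /e/, an unrounded vowel → -ere → *ukeere*.
*so* — last vowel /o/ (a rounded vowel) → -om → *soom*.

ukeere, soom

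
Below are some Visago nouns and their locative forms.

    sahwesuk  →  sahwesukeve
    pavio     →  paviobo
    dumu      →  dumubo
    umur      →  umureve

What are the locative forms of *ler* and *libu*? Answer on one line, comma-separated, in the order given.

lereve, libubo

Looking at the final sound of each stem: -eve when the stem ends in a consonant (*sahwesuk*, *umur*); -bo when the stem ends in a vowel (*pavio*, *dumu*).
*ler* — final sound /r/ (a consonant) → -eve → *lereve*.
*libu* — final sound /u/ (a vowel) → -bo → *libubo*.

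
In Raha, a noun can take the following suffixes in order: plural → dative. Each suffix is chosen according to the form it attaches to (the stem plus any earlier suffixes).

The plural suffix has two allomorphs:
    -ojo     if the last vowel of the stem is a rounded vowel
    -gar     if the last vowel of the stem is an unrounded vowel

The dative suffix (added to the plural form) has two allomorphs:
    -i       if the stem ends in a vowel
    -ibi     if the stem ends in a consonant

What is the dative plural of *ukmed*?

ukmedgaribi

The last vowel of *ukmed* is /e/, which is an unrounded vowel, so the plural suffix is -gar, giving *ukmedgar*.
Since the final sound of the plural form *ukmedgar* is /r/ (a consonant), it takes -ibi, giving *ukmedgaribi*.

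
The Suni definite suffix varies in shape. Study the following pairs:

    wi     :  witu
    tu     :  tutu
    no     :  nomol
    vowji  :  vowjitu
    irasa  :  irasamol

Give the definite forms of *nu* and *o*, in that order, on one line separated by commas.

Looking at the last vowel of each stem: -tu when the last vowel of the stem is a high vowel (*wi*, *tu*, *vowji*); -mol when the last vowel of the stem is a non-high vowel (*no*, *irasa*).
Since the last vowel of *nu* is /u/ (a high vowel), it takes -tu, giving *nutu*.
Since the last vowel of *o* is /o/ (a non-high vowel), it takes -mol, giving *omol*.

nutu, omol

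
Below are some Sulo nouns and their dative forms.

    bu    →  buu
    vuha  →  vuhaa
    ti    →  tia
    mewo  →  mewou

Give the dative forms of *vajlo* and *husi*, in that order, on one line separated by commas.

Looking at the last vowel of each stem: -u when the last vowel of the stem is a rounded vowel (*bu*, *mewo*); -a when the last vowel of the stem is an unrounded vowel (*vuha*, *ti*).
*vajlo*: last vowel = /o/, a rounded vowel → -u → *vajlou*.
The last vowel of *husi* is /i/, which is an unrounded vowel, so the suffix is -a, giving *husia*.

vajlou, husia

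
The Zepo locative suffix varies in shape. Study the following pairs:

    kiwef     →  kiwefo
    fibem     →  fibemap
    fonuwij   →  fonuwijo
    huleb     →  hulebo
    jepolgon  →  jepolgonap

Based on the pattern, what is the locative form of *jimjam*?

The alternation tracks the final consonant of the stem — -ap when the stem ends in a nasal (*fibem*, *jepolgon*); -o when the stem ends in a non-nasal consonant (*kiwef*, *fonuwij*, *huleb*).
*jimjam*: final consonant = /m/, a nasal → -ap → *jimjamap*.

jimjamap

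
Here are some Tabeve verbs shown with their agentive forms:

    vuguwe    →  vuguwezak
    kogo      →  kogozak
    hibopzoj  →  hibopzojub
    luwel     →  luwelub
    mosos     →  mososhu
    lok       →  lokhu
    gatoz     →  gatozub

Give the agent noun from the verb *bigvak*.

bigvakhu

The pattern is voicing of the final sound: -hu when the stem ends in a voiceless consonant (*mosos*, *lok*); -ub when the stem ends in a voiced consonant (*hibopzoj*, *luwel*, *gatoz*); -zak when the stem ends in a vowel (*vuguwe*, *kogo*).
*bigvak* — final sound /k/ (a voiceless consonant) → -hu → *bigvakhu*.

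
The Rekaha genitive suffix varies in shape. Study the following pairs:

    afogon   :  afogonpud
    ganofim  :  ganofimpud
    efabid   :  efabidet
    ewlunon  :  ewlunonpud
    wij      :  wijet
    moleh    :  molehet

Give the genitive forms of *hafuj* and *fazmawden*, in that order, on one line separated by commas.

The pattern is nasality of the final consonant: -pud when the stem ends in a nasal (*afogon*, *ganofim*, *ewlunon*); -et when the stem ends in a non-nasal consonant (*efabid*, *wij*, *moleh*).
The final consonant of *hafuj* is /j/, which is non-nasal, so the suffix is -et, giving *hafujet*.
The final consonant of *fazmawden* is /n/, which is a nasal, so the suffix is -pud, giving *fazmawdenpud*.

hafujet, fazmawdenpud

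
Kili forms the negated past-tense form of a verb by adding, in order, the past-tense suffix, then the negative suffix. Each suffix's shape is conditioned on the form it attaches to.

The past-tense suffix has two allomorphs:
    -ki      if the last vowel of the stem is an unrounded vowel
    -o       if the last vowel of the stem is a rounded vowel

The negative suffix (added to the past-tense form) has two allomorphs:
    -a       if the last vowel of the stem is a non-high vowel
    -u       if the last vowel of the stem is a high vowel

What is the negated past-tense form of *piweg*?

piwegkiu

The last vowel of *piweg* is /e/, which is an unrounded vowel, so the past-tense suffix is -ki, giving *piwegki*.
The past-tense form *piwegki*: last vowel = /i/, a high vowel → -u → *piwegkiu*.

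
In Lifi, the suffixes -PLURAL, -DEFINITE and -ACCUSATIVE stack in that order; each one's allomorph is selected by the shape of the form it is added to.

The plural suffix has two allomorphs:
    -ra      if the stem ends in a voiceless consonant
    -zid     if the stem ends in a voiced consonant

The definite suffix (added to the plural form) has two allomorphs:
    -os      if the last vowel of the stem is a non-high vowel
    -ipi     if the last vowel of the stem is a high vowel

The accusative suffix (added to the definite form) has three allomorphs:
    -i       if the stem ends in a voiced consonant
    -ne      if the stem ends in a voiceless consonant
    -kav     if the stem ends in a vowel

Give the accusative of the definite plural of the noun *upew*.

upewzidipikav

Since the final consonant of *upew* is /w/ (voiced), it takes -zid, giving *upewzid*.
The last vowel of the plural form *upewzid* is /i/, which is a high vowel, so the definite suffix is -ipi, giving *upewzidipi*.
The final sound of the definite form *upewzidipi* is /i/, which is a vowel, so the accusative suffix is -kav, giving *upewzidipikav*.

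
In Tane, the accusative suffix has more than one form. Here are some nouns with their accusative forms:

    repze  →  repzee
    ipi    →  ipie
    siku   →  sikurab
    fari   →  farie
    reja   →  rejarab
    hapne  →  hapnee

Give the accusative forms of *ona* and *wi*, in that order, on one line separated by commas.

onarab, wie

The pattern is front/back vowel harmony: -e when the last vowel of the stem is a front vowel (*repze*, *ipi*, *fari*, *hapne*); -rab when the last vowel of the stem is a back vowel (*siku*, *reja*).
The last vowel of *ona* is /a/, which is a back vowel, so the suffix is -rab, giving *onarab*.
*wi*: last vowel = /i/, a front vowel → -e → *wie*.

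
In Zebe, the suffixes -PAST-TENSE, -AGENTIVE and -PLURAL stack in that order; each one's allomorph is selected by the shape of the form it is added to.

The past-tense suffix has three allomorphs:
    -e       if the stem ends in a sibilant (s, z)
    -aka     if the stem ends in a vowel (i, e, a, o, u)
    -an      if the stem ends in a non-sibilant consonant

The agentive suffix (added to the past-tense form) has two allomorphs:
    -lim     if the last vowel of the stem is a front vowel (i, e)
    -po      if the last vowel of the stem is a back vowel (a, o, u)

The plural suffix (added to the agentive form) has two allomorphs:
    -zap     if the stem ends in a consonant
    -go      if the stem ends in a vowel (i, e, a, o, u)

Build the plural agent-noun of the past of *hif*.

hifanpogo

Since the final sound of *hif* is /f/ (a non-sibilant consonant), it takes -an, giving *hifan*.
The last vowel of the past-tense form *hifan* is /a/, which is a back vowel, so the agentive suffix is -po, giving *hifanpo*.
The agentive form *hifanpo*: final sound = /o/, a vowel → -go → *hifanpogo*.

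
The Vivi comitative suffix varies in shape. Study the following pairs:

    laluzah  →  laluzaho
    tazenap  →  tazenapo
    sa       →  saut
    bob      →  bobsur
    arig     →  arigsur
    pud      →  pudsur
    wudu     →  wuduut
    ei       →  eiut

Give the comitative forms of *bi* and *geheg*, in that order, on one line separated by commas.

The suffix is conditioned by the final sound: -o when the stem ends in a voiceless consonant (*laluzah*, *tazenap*); -sur when the stem ends in a voiced consonant (*bob*, *arig*, *pud*); -ut when the stem ends in a vowel (*sa*, *wudu*, *ei*).
Since the final sound of *bi* is /i/ (a vowel), it takes -ut, giving *biut*.
The final sound of *geheg* is /g/, which is a voiced consonant, so the suffix is -sur, giving *gehegsur*.

biut, gehegsur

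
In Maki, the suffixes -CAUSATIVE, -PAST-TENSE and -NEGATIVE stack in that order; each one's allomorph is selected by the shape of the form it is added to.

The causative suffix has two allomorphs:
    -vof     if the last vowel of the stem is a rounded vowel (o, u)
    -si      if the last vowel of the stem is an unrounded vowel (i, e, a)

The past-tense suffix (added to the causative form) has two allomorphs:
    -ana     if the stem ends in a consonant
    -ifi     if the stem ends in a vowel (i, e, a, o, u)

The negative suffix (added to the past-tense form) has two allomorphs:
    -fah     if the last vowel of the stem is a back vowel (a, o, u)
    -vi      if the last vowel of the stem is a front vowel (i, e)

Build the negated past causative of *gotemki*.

*gotemki* — last vowel /i/ (an unrounded vowel) → -si → *gotemkisi*.
The causative form *gotemkisi* — final sound /i/ (a vowel) → -ifi → *gotemkisiifi*.
The past-tense form *gotemkisiifi*: last vowel = /i/, a front vowel → -vi → *gotemkisiifivi*.

gotemkisiifivi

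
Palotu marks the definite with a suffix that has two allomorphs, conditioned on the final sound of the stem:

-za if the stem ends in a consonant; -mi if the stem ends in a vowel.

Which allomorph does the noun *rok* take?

-za

Since the final sound of *rok* is /k/ (a consonant), it takes -za.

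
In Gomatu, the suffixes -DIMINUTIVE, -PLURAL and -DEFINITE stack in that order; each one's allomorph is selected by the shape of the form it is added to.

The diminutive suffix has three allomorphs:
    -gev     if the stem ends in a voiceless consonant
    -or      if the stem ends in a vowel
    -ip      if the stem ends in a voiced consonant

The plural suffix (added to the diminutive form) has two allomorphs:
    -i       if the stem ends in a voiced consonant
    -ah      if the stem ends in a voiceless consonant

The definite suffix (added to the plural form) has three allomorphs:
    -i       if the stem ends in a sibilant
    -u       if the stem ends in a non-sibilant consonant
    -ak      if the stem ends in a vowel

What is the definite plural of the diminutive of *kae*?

*kae*: final sound = /e/, a vowel → -or → *kaeor*.
Since the final consonant of the diminutive form *kaeor* is /r/ (voiced), it takes -i, giving *kaeori*.
The plural form *kaeori*: final sound = /i/, a vowel → -ak → *kaeoriak*.

kaeoriak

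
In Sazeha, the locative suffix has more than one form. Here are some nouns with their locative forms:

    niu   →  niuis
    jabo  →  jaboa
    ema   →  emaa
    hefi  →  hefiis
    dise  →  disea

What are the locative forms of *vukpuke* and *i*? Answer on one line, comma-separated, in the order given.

vukpukea, iis

The alternation tracks the last vowel of the stem — -is when the last vowel of the stem is a high vowel (*niu*, *hefi*); -a when the last vowel of the stem is a non-high vowel (*jabo*, *ema*, *dise*).
*vukpuke* — last vowel /e/ (a non-high vowel) → -a → *vukpukea*.
*i* — last vowel /i/ (a high vowel) → -is → *iis*.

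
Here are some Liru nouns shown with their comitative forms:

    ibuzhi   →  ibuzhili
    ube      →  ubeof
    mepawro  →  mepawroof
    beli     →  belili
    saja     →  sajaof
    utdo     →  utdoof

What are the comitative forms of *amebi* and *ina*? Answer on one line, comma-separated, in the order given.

The suffix is conditioned by the last vowel: -li when the last vowel of the stem is a high vowel (*ibuzhi*, *beli*); -of when the last vowel of the stem is a non-high vowel (*ube*, *mepawro*, *saja*, *utdo*).
*amebi* — last vowel /i/ (a high vowel) → -li → *amebili*.
Since the last vowel of *ina* is /a/ (a non-high vowel), it takes -of, giving *inaof*.

amebili, inaof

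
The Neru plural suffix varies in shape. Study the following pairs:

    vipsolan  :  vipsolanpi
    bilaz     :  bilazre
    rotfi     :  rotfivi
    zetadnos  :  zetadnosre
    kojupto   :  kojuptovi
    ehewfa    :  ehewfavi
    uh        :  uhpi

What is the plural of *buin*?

buinpi

Looking at the final sound of each stem: -re when the stem ends in a sibilant (*bilaz*, *zetadnos*); -pi when the stem ends in a non-sibilant consonant (*vipsolan*, *uh*); -vi when the stem ends in a vowel (*rotfi*, *kojupto*, *ehewfa*).
*buin* — final sound /n/ (a non-sibilant consonant) → -pi → *buinpi*.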